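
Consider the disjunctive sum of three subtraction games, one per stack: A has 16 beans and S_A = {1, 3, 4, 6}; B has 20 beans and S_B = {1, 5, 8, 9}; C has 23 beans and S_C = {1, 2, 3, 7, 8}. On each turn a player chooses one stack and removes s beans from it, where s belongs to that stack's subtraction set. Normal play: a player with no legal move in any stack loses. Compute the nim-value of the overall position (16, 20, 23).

Stack A, S = {1, 3, 4, 6}:
G(0) = 0
G(1) = mex{0} = 1
G(2) = mex{1} = 0
G(3) = mex{0,0} = 1
G(4) = mex{1,1,0} = 2
G(5) = mex{2,0,1} = 3
G(6) = mex{3,1,0,0} = 2
G(7) = mex{2,2,1,1} = 0
G(8) = mex{0,3,2,0} = 1
G(9) = mex{1,2,3,1} = 0
G(10) = mex{0,0,2,2} = 1
G(11) = mex{1,1,0,3} = 2
G(12) = mex{2,0,1,2} = 3
G(13) = mex{3,1,0,0} = 2
G(14) = mex{2,2,1,1} = 0
G(15) = mex{0,3,2,0} = 1
G(16) = mex{1,2,3,1} = 0
G_A(16) = 0.
Stack B, S = {1, 5, 8, 9}:
G(0) = 0
G(1) = mex{0} = 1
G(2) = mex{1} = 0
G(3) = mex{0} = 1
G(4) = mex{1} = 0
G(5) = mex{0,0} = 1
G(6) = mex{1,1} = 0
G(7) = mex{0,0} = 1
G(8) = mex{1,1,0} = 2
G(9) = mex{2,0,1,0} = 3
G(10) = mex{3,1,0,1} = 2
G(11) = mex{2,0,1,0} = 3
G(12) = mex{3,1,0,1} = 2
G(13) = mex{2,2,1,0} = 3
G(14) = mex{3,3,0,1} = 2
G(15) = mex{2,2,1,0} = 3
G(16) = mex{3,3,2,1} = 0
G(17) = mex{0,2,3,2} = 1
G(18) = mex{1,3,2,3} = 0
G(19) = mex{0,2,3,2} = 1
G(20) = mex{1,3,2,3} = 0
G_B(20) = 0.
Stack C, S = {1, 2, 3, 7, 8}:
n :  0  1  2  3  4  5  6  7  8  9 10 11 12 13 14 15 16 17 18 19 20 21 22 23
G :  0  1  2  3  0  1  2  3  4  0  1  2  3  0  1  2  3  4  0  1  2  3  0  1
G_C(23) = 1.
Combined Grundy value = 0 ⊕ 0 ⊕ 1 = 1.

1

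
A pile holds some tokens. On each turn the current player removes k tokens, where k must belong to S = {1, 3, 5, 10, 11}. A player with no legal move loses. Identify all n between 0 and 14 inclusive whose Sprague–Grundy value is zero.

G(0) = 0
G(1) = mex{0} = 1
G(2) = mex{1} = 0
G(3) = mex{0,0} = 1
G(4) = mex{1,1} = 0
G(5) = mex{0,0,0} = 1
G(6) = mex{1,1,1} = 0
G(7) = mex{0,0,0} = 1
G(8) = mex{1,1,1} = 0
G(9) = mex{0,0,0} = 1
G(10) = mex{1,1,1,0} = 2
G(11) = mex{2,0,0,1,0} = 3
G(12) = mex{3,1,1,0,1} = 2
G(13) = mex{2,2,0,1,0} = 3
G(14) = mex{3,3,1,0,1} = 2
P-positions are exactly the n with G(n) = 0.

0, 2, 4, 6, 8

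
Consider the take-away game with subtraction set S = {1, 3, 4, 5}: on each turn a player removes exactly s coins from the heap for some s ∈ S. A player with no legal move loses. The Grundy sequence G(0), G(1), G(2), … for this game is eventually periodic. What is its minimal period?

8

n :  0  1  2  3  4  5  6  7  8  9 10 11 12 13 14 15 16 17
G :  0  1  0  1  2  3  2  3  0  1  0  1  2  3  2  3  0  1
G(n+8) = G(n) holds for n = 0,…,4 (a full window of length max(S) = 5), so the sequence is purely periodic with period 8.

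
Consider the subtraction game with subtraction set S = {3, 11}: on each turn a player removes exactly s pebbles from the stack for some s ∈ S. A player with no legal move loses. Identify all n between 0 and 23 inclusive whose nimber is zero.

0, 1, 2, 6, 7, 8, 14, 15, 16, 20, 21, 22

n :  0  1  2  3  4  5  6  7  8  9 10 11 12 13 14 15 16 17 18 19 20 21 22 23
G :  0  0  0  1  1  1  0  0  0  1  1  1  2  2  0  0  0  1  1  1  0  0  0  1
P-positions are exactly the n with G(n) = 0.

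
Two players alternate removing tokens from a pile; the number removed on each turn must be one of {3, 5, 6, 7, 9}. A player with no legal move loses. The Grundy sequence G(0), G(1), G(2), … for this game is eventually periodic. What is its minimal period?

G(0) = 0
G(1) = mex{} = 0
G(2) = mex{} = 0
G(3) = mex{0} = 1
G(4) = mex{0} = 1
G(5) = mex{0,0} = 1
G(6) = mex{1,0,0} = 2
G(7) = mex{1,0,0,0} = 2
G(8) = mex{1,1,0,0} = 2
G(9) = mex{2,1,1,0,0} = 3
G(10) = mex{2,1,1,1,0} = 3
G(11) = mex{2,2,1,1,0} = 3
G(12) = mex{3,2,2,1,1} = 0
G(13) = mex{3,2,2,2,1} = 0
G(14) = mex{3,3,2,2,1} = 0
G(15) = mex{0,3,3,2,2} = 1
G(16) = mex{0,3,3,3,2} = 1
G(17) = mex{0,0,3,3,2} = 1
G(18) = mex{1,0,0,3,3} = 2
G(19) = mex{1,0,0,0,3} = 2
G(20) = mex{1,1,0,0,3} = 2
G(21) = mex{2,1,1,0,0} = 3
G(22) = mex{2,1,1,1,0} = 3
G(23) = mex{2,2,1,1,0} = 3
G(24) = mex{3,2,2,1,1} = 0
G(25) = mex{3,2,2,2,1} = 0
G(n+12) = G(n) holds for n = 0,…,8 (a full window of length max(S) = 9), so the sequence is purely periodic with period 12.

12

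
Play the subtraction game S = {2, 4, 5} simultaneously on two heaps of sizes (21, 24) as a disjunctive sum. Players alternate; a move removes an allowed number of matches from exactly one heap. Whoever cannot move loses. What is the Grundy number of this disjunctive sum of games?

1

All heaps use S = {2, 4, 5}:
n :  0  1  2  3  4  5  6  7  8  9 10 11 12 13 14 15 16 17 18 19 20 21 22 23 24
G :  0  0  1  1  2  2  3  0  0  1  1  2  2  3  0  0  1  1  2  2  3  0  0  1  1
Heap A: G(21) = 0.
Heap B: G(24) = 1.
Combined Grundy value = 0 ⊕ 1 = 1.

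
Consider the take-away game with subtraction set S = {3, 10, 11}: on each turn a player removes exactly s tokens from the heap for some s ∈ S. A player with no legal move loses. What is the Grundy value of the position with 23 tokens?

G(0) = 0
G(1) = mex{} = 0
G(2) = mex{} = 0
G(3) = mex{0} = 1
G(4) = mex{0} = 1
G(5) = mex{0} = 1
G(6) = mex{1} = 0
G(7) = mex{1} = 0
G(8) = mex{1} = 0
G(9) = mex{0} = 1
G(10) = mex{0,0} = 1
G(11) = mex{0,0,0} = 1
G(12) = mex{1,0,0} = 2
G(13) = mex{1,1,0} = 2
G(14) = mex{1,1,1} = 0
G(15) = mex{2,1,1} = 0
G(16) = mex{2,0,1} = 3
G(17) = mex{0,0,0} = 1
G(18) = mex{0,0,0} = 1
G(19) = mex{3,1,0} = 2
G(20) = mex{1,1,1} = 0
G(21) = mex{1,1,1} = 0
G(22) = mex{2,2,1} = 0
G(23) = mex{0,2,2} = 1

1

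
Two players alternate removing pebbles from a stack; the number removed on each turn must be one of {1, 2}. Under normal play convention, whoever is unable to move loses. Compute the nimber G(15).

n :  0  1  2  3  4  5  6  7  8  9 10 11 12 13 14 15
G :  0  1  2  0  1  2  0  1  2  0  1  2  0  1  2  0

0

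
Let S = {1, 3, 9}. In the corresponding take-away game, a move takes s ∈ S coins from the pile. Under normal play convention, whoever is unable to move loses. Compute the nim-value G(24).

0

G(0) = 0
G(1) = mex{0} = 1
G(2) = mex{1} = 0
G(3) = mex{0,0} = 1
G(4) = mex{1,1} = 0
G(5) = mex{0,0} = 1
G(6) = mex{1,1} = 0
G(7) = mex{0,0} = 1
G(8) = mex{1,1} = 0
G(9) = mex{0,0,0} = 1
G(10) = mex{1,1,1} = 0
G(11) = mex{0,0,0} = 1
G(12) = mex{1,1,1} = 0
G(13) = mex{0,0,0} = 1
G(14) = mex{1,1,1} = 0
G(15) = mex{0,0,0} = 1
G(16) = mex{1,1,1} = 0
G(17) = mex{0,0,0} = 1
G(18) = mex{1,1,1} = 0
G(19) = mex{0,0,0} = 1
G(20) = mex{1,1,1} = 0
G(21) = mex{0,0,0} = 1
G(22) = mex{1,1,1} = 0
G(23) = mex{0,0,0} = 1
G(24) = mex{1,1,1} = 0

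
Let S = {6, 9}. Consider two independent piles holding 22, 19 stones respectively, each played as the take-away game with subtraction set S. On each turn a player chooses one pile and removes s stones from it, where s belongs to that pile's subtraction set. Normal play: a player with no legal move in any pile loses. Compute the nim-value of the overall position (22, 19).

1

All piles use S = {6, 9}:
G(0) = 0
G(1) = mex{} = 0
G(2) = mex{} = 0
G(3) = mex{} = 0
G(4) = mex{} = 0
G(5) = mex{} = 0
G(6) = mex{0} = 1
G(7) = mex{0} = 1
G(8) = mex{0} = 1
G(9) = mex{0,0} = 1
G(10) = mex{0,0} = 1
G(11) = mex{0,0} = 1
G(12) = mex{1,0} = 2
G(13) = mex{1,0} = 2
G(14) = mex{1,0} = 2
G(15) = mex{1,1} = 0
G(16) = mex{1,1} = 0
G(17) = mex{1,1} = 0
G(18) = mex{2,1} = 0
G(19) = mex{2,1} = 0
G(20) = mex{2,1} = 0
G(21) = mex{0,2} = 1
G(22) = mex{0,2} = 1
Pile A: G(22) = 1.
Pile B: G(19) = 0.
Combined Grundy value = 1 ⊕ 0 = 1.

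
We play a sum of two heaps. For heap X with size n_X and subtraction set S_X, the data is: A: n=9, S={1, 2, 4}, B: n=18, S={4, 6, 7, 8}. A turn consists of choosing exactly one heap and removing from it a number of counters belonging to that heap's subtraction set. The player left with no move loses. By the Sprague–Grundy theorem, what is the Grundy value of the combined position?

Heap A, S = {1, 2, 4}:
G(0) = 0
G(1) = mex{0} = 1
G(2) = mex{1,0} = 2
G(3) = mex{2,1} = 0
G(4) = mex{0,2,0} = 1
G(5) = mex{1,0,1} = 2
G(6) = mex{2,1,2} = 0
G(7) = mex{0,2,0} = 1
G(8) = mex{1,0,1} = 2
G(9) = mex{2,1,2} = 0
G_A(9) = 0.
Heap B, S = {4, 6, 7, 8}:
n :  0  1  2  3  4  5  6  7  8  9 10 11 12 13 14 15 16 17 18
G :  0  0  0  0  1  1  1  1  2  2  2  2  0  0  0  0  1  1  1
G_B(18) = 1.
Combined Grundy value = 0 ⊕ 1 = 1.

1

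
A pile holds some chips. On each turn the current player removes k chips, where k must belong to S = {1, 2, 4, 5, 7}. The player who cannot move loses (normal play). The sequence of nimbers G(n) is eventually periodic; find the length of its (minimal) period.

3

n :  0  1  2  3  4  5  6  7  8  9 10 11 12 13 14
G :  0  1  2  0  1  2  0  1  2  0  1  2  0  1  2
G(n+3) = G(n) holds for n = 0,…,6 (a full window of length max(S) = 7), so the sequence is purely periodic with period 3.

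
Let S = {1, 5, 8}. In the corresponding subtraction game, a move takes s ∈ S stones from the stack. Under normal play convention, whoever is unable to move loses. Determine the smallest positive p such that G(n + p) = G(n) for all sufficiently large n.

G(0) = 0
G(1) = mex{0} = 1
G(2) = mex{1} = 0
G(3) = mex{0} = 1
G(4) = mex{1} = 0
G(5) = mex{0,0} = 1
G(6) = mex{1,1} = 0
G(7) = mex{0,0} = 1
G(8) = mex{1,1,0} = 2
G(9) = mex{2,0,1} = 3
G(10) = mex{3,1,0} = 2
G(11) = mex{2,0,1} = 3
G(12) = mex{3,1,0} = 2
G(13) = mex{2,2,1} = 0
G(14) = mex{0,3,0} = 1
G(15) = mex{1,2,1} = 0
G(16) = mex{0,3,2} = 1
G(17) = mex{1,2,3} = 0
G(18) = mex{0,0,2} = 1
G(19) = mex{1,1,3} = 0
G(20) = mex{0,0,2} = 1
G(21) = mex{1,1,0} = 2
G(22) = mex{2,0,1} = 3
G(23) = mex{3,1,0} = 2
G(24) = mex{2,0,1} = 3
G(25) = mex{3,1,0} = 2
G(26) = mex{2,2,1} = 0
G(27) = mex{0,3,0} = 1
G(n+13) = G(n) holds for n = 0,…,7 (a full window of length max(S) = 8), so the sequence is purely periodic with period 13.

13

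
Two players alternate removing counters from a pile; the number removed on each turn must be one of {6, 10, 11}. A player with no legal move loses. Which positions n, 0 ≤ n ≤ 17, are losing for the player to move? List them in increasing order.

n :  0  1  2  3  4  5  6  7  8  9 10 11 12 13 14 15 16 17
G :  0  0  0  0  0  0  1  1  1  1  1  1  2  2  2  2  2  0
P-positions are exactly the n with G(n) = 0.

0, 1, 2, 3, 4, 5, 17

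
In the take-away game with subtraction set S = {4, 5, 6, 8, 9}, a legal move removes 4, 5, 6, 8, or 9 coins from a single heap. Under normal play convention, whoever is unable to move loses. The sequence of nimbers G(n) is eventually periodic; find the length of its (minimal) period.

G(0) = 0
G(1) = mex{} = 0
G(2) = mex{} = 0
G(3) = mex{} = 0
G(4) = mex{0} = 1
G(5) = mex{0,0} = 1
G(6) = mex{0,0,0} = 1
G(7) = mex{0,0,0} = 1
G(8) = mex{1,0,0,0} = 2
G(9) = mex{1,1,0,0,0} = 2
G(10) = mex{1,1,1,0,0} = 2
G(11) = mex{1,1,1,0,0} = 2
G(12) = mex{2,1,1,1,0} = 3
G(13) = mex{2,2,1,1,1} = 0
G(14) = mex{2,2,2,1,1} = 0
G(15) = mex{2,2,2,1,1} = 0
G(16) = mex{3,2,2,2,1} = 0
G(17) = mex{0,3,2,2,2} = 1
G(18) = mex{0,0,3,2,2} = 1
G(19) = mex{0,0,0,2,2} = 1
G(20) = mex{0,0,0,3,2} = 1
G(21) = mex{1,0,0,0,3} = 2
G(22) = mex{1,1,0,0,0} = 2
G(23) = mex{1,1,1,0,0} = 2
G(24) = mex{1,1,1,0,0} = 2
G(25) = mex{2,1,1,1,0} = 3
G(26) = mex{2,2,1,1,1} = 0
G(27) = mex{2,2,2,1,1} = 0
G(n+13) = G(n) holds for n = 0,…,8 (a full window of length max(S) = 9), so the sequence is purely periodic with period 13.

13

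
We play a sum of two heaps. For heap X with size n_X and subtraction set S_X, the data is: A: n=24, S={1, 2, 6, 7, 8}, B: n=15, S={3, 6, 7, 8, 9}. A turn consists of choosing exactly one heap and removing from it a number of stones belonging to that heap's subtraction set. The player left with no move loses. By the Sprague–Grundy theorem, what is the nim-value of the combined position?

Heap A, S = {1, 2, 6, 7, 8}:
n :  0  1  2  3  4  5  6  7  8  9 10 11 12 13 14 15 16 17 18 19 20 21 22 23 24
G :  0  1  2  0  1  2  3  4  5  3  4  5  0  1  2  0  1  2  3  4  5  3  4  5  0
G_A(24) = 0.
Heap B, S = {3, 6, 7, 8, 9}:
n :  0  1  2  3  4  5  6  7  8  9 10 11 12 13 14 15
G :  0  0  0  1  1  1  2  2  2  3  3  3  0  0  0  1
G_B(15) = 1.
Combined Grundy value = 0 ⊕ 1 = 1.

1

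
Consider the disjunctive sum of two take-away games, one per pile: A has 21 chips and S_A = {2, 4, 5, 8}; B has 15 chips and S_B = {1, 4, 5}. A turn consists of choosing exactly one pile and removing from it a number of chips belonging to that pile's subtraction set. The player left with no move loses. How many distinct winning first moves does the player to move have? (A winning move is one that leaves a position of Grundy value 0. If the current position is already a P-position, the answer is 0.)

Pile A, S = {2, 4, 5, 8}:
n :  0  1  2  3  4  5  6  7  8  9 10 11 12 13 14 15 16 17 18 19 20 21
G :  0  0  1  1  2  2  3  0  4  1  0  2  1  0  2  1  0  2  1  0  2  1
G_A(21) = 1.
Pile B, S = {1, 4, 5}:
G(0) = 0
G(1) = mex{0} = 1
G(2) = mex{1} = 0
G(3) = mex{0} = 1
G(4) = mex{1,0} = 2
G(5) = mex{2,1,0} = 3
G(6) = mex{3,0,1} = 2
G(7) = mex{2,1,0} = 3
G(8) = mex{3,2,1} = 0
G(9) = mex{0,3,2} = 1
G(10) = mex{1,2,3} = 0
G(11) = mex{0,3,2} = 1
G(12) = mex{1,0,3} = 2
G(13) = mex{2,1,0} = 3
G(14) = mex{3,0,1} = 2
G(15) = mex{2,1,0} = 3
G_B(15) = 3.
Combined Grundy value = 1 ⊕ 3 = 2.
A winning move leaves total XOR = 0, i.e. changes one component's Grundy value g to g ⊕ X where X is the current total.
Pile A: need g' = 1⊕2 = 3. Options: 21−2→G=0, 21−4→G=2, 21−5→G=0, 21−8→G=0. Hits: 0.
Pile B: need g' = 3⊕2 = 1. Options: 15−1→G=2, 15−4→G=1, 15−5→G=0. Hits: 1.

1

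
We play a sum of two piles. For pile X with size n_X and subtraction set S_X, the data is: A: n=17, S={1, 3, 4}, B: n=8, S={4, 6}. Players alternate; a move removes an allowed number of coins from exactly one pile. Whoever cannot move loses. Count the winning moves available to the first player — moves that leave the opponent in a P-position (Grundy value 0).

2

Pile A, S = {1, 3, 4}:
n :  0  1  2  3  4  5  6  7  8  9 10 11 12 13 14 15 16 17
G :  0  1  0  1  2  3  2  0  1  0  1  2  3  2  0  1  0  1
G_A(17) = 1.
Pile B, S = {4, 6}:
n : 0 1 2 3 4 5 6 7 8
G : 0 0 0 0 1 1 1 1 2
G_B(8) = 2.
Combined Grundy value = 1 ⊕ 2 = 3.
A winning move leaves total XOR = 0, i.e. changes one component's Grundy value g to g ⊕ X where X is the current total.
Pile A: need g' = 1⊕3 = 2. Options: 17−1→G=0, 17−3→G=0, 17−4→G=2. Hits: 1.
Pile B: need g' = 2⊕3 = 1. Options: 8−4→G=1, 8−6→G=0. Hits: 1.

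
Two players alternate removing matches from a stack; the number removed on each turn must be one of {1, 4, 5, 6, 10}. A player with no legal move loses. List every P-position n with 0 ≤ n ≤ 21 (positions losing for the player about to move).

n :  0  1  2  3  4  5  6  7  8  9 10 11 12 13 14 15 16 17 18 19 20 21
G :  0  1  0  1  2  3  2  3  4  0  1  0  1  2  3  2  3  4  0  1  0  1
P-positions are exactly the n with G(n) = 0.

0, 2, 9, 11, 18, 20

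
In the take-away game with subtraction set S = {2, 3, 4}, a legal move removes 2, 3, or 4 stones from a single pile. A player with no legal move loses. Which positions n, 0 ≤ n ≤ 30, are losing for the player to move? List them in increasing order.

0, 1, 6, 7, 12, 13, 18, 19, 24, 25, 30

G(0) = 0
G(1) = mex{} = 0
G(2) = mex{0} = 1
G(3) = mex{0,0} = 1
G(4) = mex{1,0,0} = 2
G(5) = mex{1,1,0} = 2
G(6) = mex{2,1,1} = 0
G(7) = mex{2,2,1} = 0
G(8) = mex{0,2,2} = 1
G(9) = mex{0,0,2} = 1
G(10) = mex{1,0,0} = 2
G(11) = mex{1,1,0} = 2
G(12) = mex{2,1,1} = 0
G(13) = mex{2,2,1} = 0
G(14) = mex{0,2,2} = 1
G(15) = mex{0,0,2} = 1
G(16) = mex{1,0,0} = 2
G(17) = mex{1,1,0} = 2
G(18) = mex{2,1,1} = 0
G(19) = mex{2,2,1} = 0
G(20) = mex{0,2,2} = 1
G(21) = mex{0,0,2} = 1
G(22) = mex{1,0,0} = 2
G(23) = mex{1,1,0} = 2
G(24) = mex{2,1,1} = 0
G(25) = mex{2,2,1} = 0
G(26) = mex{0,2,2} = 1
G(27) = mex{0,0,2} = 1
G(28) = mex{1,0,0} = 2
G(29) = mex{1,1,0} = 2
G(30) = mex{2,1,1} = 0
P-positions are exactly the n with G(n) = 0.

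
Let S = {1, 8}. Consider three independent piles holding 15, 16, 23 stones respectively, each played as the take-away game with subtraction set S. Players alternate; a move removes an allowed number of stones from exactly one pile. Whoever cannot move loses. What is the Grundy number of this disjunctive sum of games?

0

All piles use S = {1, 8}:
n :  0  1  2  3  4  5  6  7  8  9 10 11 12 13 14 15 16 17 18 19 20 21 22 23
G :  0  1  0  1  0  1  0  1  2  0  1  0  1  0  1  0  1  2  0  1  0  1  0  1
Pile A: G(15) = 0.
Pile B: G(16) = 1.
Pile C: G(23) = 1.
Combined Grundy value = 0 ⊕ 1 ⊕ 1 = 0.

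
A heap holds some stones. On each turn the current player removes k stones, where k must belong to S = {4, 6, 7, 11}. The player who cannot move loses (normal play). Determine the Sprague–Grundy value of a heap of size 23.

n :  0  1  2  3  4  5  6  7  8  9 10 11 12 13 14 15 16 17 18 19 20 21 22 23
G :  0  0  0  0  1  1  1  1  2  2  2  2  3  3  3  0  0  0  0  1  1  1  1  2

2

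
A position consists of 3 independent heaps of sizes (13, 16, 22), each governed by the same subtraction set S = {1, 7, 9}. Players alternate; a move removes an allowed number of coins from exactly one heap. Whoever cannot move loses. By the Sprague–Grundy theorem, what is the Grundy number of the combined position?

All heaps use S = {1, 7, 9}:
G(0) = 0
G(1) = mex{0} = 1
G(2) = mex{1} = 0
G(3) = mex{0} = 1
G(4) = mex{1} = 0
G(5) = mex{0} = 1
G(6) = mex{1} = 0
G(7) = mex{0,0} = 1
G(8) = mex{1,1} = 0
G(9) = mex{0,0,0} = 1
G(10) = mex{1,1,1} = 0
G(11) = mex{0,0,0} = 1
G(12) = mex{1,1,1} = 0
G(13) = mex{0,0,0} = 1
G(14) = mex{1,1,1} = 0
G(15) = mex{0,0,0} = 1
G(16) = mex{1,1,1} = 0
G(17) = mex{0,0,0} = 1
G(18) = mex{1,1,1} = 0
G(19) = mex{0,0,0} = 1
G(20) = mex{1,1,1} = 0
G(21) = mex{0,0,0} = 1
G(22) = mex{1,1,1} = 0
Heap A: G(13) = 1.
Heap B: G(16) = 0.
Heap C: G(22) = 0.
Combined Grundy value = 1 ⊕ 0 ⊕ 0 = 1.

1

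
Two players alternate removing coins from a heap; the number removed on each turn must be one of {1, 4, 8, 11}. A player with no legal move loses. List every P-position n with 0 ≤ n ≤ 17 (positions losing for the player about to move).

n :  0  1  2  3  4  5  6  7  8  9 10 11 12 13 14 15 16 17
G :  0  1  0  1  2  0  1  0  1  2  3  2  0  1  0  1  2  0
P-positions are exactly the n with G(n) = 0.

0, 2, 5, 7, 12, 14, 17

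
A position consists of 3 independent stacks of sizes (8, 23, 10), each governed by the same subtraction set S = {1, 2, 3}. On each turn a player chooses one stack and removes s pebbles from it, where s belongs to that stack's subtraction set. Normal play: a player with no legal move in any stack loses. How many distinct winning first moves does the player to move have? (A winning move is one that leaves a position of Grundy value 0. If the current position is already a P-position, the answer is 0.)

3

All stacks use S = {1, 2, 3}:
n :  0  1  2  3  4  5  6  7  8  9 10 11 12 13 14 15 16 17 18 19 20 21 22 23
G :  0  1  2  3  0  1  2  3  0  1  2  3  0  1  2  3  0  1  2  3  0  1  2  3
Stack A: G(8) = 0.
Stack B: G(23) = 3.
Stack C: G(10) = 2.
Combined Grundy value = 0 ⊕ 3 ⊕ 2 = 1.
A winning move leaves total XOR = 0, i.e. changes one component's Grundy value g to g ⊕ X where X is the current total.
Stack A: need g' = 0⊕1 = 1. Options: 8−1→G=3, 8−2→G=2, 8−3→G=1. Hits: 1.
Stack B: need g' = 3⊕1 = 2. Options: 23−1→G=2, 23−2→G=1, 23−3→G=0. Hits: 1.
Stack C: need g' = 2⊕1 = 3. Options: 10−1→G=1, 10−2→G=0, 10−3→G=3. Hits: 1.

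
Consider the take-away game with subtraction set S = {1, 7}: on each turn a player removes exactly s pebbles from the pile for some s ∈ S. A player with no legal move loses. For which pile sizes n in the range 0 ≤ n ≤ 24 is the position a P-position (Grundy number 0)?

0, 2, 4, 6, 8, 10, 12, 14, 16, 18, 20, 22, 24

G(0) = 0
G(1) = mex{0} = 1
G(2) = mex{1} = 0
G(3) = mex{0} = 1
G(4) = mex{1} = 0
G(5) = mex{0} = 1
G(6) = mex{1} = 0
G(7) = mex{0,0} = 1
G(8) = mex{1,1} = 0
G(9) = mex{0,0} = 1
G(10) = mex{1,1} = 0
G(11) = mex{0,0} = 1
G(12) = mex{1,1} = 0
G(13) = mex{0,0} = 1
G(14) = mex{1,1} = 0
G(15) = mex{0,0} = 1
G(16) = mex{1,1} = 0
G(17) = mex{0,0} = 1
G(18) = mex{1,1} = 0
G(19) = mex{0,0} = 1
G(20) = mex{1,1} = 0
G(21) = mex{0,0} = 1
G(22) = mex{1,1} = 0
G(23) = mex{0,0} = 1
G(24) = mex{1,1} = 0
P-positions are exactly the n with G(n) = 0.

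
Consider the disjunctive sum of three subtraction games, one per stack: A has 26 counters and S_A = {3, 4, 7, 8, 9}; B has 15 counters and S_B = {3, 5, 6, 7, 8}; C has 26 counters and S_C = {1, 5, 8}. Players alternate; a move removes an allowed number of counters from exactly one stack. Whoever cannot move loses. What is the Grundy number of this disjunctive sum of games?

Stack A, S = {3, 4, 7, 8, 9}:
n :  0  1  2  3  4  5  6  7  8  9 10 11 12 13 14 15 16 17 18 19 20 21 22 23 24 25 26
G :  0  0  0  1  1  1  2  2  2  3  3  3  0  0  0  1  1  1  2  2  2  3  3  3  0  0  0
G_A(26) = 0.
Stack B, S = {3, 5, 6, 7, 8}:
G(0) = 0
G(1) = mex{} = 0
G(2) = mex{} = 0
G(3) = mex{0} = 1
G(4) = mex{0} = 1
G(5) = mex{0,0} = 1
G(6) = mex{1,0,0} = 2
G(7) = mex{1,0,0,0} = 2
G(8) = mex{1,1,0,0,0} = 2
G(9) = mex{2,1,1,0,0} = 3
G(10) = mex{2,1,1,1,0} = 3
G(11) = mex{2,2,1,1,1} = 0
G(12) = mex{3,2,2,1,1} = 0
G(13) = mex{3,2,2,2,1} = 0
G(14) = mex{0,3,2,2,2} = 1
G(15) = mex{0,3,3,2,2} = 1
G_B(15) = 1.
Stack C, S = {1, 5, 8}:
G(0) = 0
G(1) = mex{0} = 1
G(2) = mex{1} = 0
G(3) = mex{0} = 1
G(4) = mex{1} = 0
G(5) = mex{0,0} = 1
G(6) = mex{1,1} = 0
G(7) = mex{0,0} = 1
G(8) = mex{1,1,0} = 2
G(9) = mex{2,0,1} = 3
G(10) = mex{3,1,0} = 2
G(11) = mex{2,0,1} = 3
G(12) = mex{3,1,0} = 2
G(13) = mex{2,2,1} = 0
G(14) = mex{0,3,0} = 1
G(15) = mex{1,2,1} = 0
G(16) = mex{0,3,2} = 1
G(17) = mex{1,2,3} = 0
G(18) = mex{0,0,2} = 1
G(19) = mex{1,1,3} = 0
G(20) = mex{0,0,2} = 1
G(21) = mex{1,1,0} = 2
G(22) = mex{2,0,1} = 3
G(23) = mex{3,1,0} = 2
G(24) = mex{2,0,1} = 3
G(25) = mex{3,1,0} = 2
G(26) = mex{2,2,1} = 0
G_C(26) = 0.
Combined Grundy value = 0 ⊕ 1 ⊕ 0 = 1.

1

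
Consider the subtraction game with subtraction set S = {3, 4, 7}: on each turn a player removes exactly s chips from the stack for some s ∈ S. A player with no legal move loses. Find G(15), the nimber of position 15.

G(0) = 0
G(1) = mex{} = 0
G(2) = mex{} = 0
G(3) = mex{0} = 1
G(4) = mex{0,0} = 1
G(5) = mex{0,0} = 1
G(6) = mex{1,0} = 2
G(7) = mex{1,1,0} = 2
G(8) = mex{1,1,0} = 2
G(9) = mex{2,1,0} = 3
G(10) = mex{2,2,1} = 0
G(11) = mex{2,2,1} = 0
G(12) = mex{3,2,1} = 0
G(13) = mex{0,3,2} = 1
G(14) = mex{0,0,2} = 1
G(15) = mex{0,0,2} = 1

1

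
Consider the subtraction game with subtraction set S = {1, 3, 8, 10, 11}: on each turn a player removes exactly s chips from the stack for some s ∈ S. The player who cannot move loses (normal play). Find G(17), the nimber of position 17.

n :  0  1  2  3  4  5  6  7  8  9 10 11 12 13 14 15 16 17
G :  0  1  0  1  0  1  0  1  2  3  2  3  2  3  2  3  4  5

5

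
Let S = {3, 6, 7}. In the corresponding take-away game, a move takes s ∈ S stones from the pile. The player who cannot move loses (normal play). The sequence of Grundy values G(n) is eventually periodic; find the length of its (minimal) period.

10

n :  0  1  2  3  4  5  6  7  8  9 10 11 12 13 14 15 16 17 18 19 20 21
G :  0  0  0  1  1  1  2  2  2  3  0  0  0  1  1  1  2  2  2  3  0  0
G(n+10) = G(n) holds for n = 0,…,6 (a full window of length max(S) = 7), so the sequence is purely periodic with period 10.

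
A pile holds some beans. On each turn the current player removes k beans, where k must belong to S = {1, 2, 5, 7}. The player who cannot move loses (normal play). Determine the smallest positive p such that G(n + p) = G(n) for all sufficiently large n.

3

n :  0  1  2  3  4  5  6  7  8  9 10 11 12 13 14
G :  0  1  2  0  1  2  0  1  2  0  1  2  0  1  2
G(n+3) = G(n) holds for n = 0,…,6 (a full window of length max(S) = 7), so the sequence is purely periodic with period 3.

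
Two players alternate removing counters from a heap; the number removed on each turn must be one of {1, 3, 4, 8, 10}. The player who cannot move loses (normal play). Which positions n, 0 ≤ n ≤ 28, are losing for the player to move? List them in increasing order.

n :  0  1  2  3  4  5  6  7  8  9 10 11 12 13 14 15 16 17 18 19 20 21 22 23 24 25 26 27 28
G :  0  1  0  1  2  3  2  0  1  0  1  2  3  2  0  1  0  1  2  3  2  0  1  0  1  2  3  2  0
P-positions are exactly the n with G(n) = 0.

0, 2, 7, 9, 14, 16, 21, 23, 28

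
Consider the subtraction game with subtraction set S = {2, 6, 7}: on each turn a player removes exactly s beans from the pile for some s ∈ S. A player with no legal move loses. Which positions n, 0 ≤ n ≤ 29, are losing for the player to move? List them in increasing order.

0, 1, 4, 5, 9, 13, 14, 17, 18, 22, 26, 27

G(0) = 0
G(1) = mex{} = 0
G(2) = mex{0} = 1
G(3) = mex{0} = 1
G(4) = mex{1} = 0
G(5) = mex{1} = 0
G(6) = mex{0,0} = 1
G(7) = mex{0,0,0} = 1
G(8) = mex{1,1,0} = 2
G(9) = mex{1,1,1} = 0
G(10) = mex{2,0,1} = 3
G(11) = mex{0,0,0} = 1
G(12) = mex{3,1,0} = 2
G(13) = mex{1,1,1} = 0
G(14) = mex{2,2,1} = 0
G(15) = mex{0,0,2} = 1
G(16) = mex{0,3,0} = 1
G(17) = mex{1,1,3} = 0
G(18) = mex{1,2,1} = 0
G(19) = mex{0,0,2} = 1
G(20) = mex{0,0,0} = 1
G(21) = mex{1,1,0} = 2
G(22) = mex{1,1,1} = 0
G(23) = mex{2,0,1} = 3
G(24) = mex{0,0,0} = 1
G(25) = mex{3,1,0} = 2
G(26) = mex{1,1,1} = 0
G(27) = mex{2,2,1} = 0
G(28) = mex{0,0,2} = 1
G(29) = mex{0,3,0} = 1
P-positions are exactly the n with G(n) = 0.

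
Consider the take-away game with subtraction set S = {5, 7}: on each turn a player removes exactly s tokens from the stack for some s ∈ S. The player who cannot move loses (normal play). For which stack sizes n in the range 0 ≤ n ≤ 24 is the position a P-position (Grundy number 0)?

0, 1, 2, 3, 4, 12, 13, 14, 15, 16, 24

G(0) = 0
G(1) = mex{} = 0
G(2) = mex{} = 0
G(3) = mex{} = 0
G(4) = mex{} = 0
G(5) = mex{0} = 1
G(6) = mex{0} = 1
G(7) = mex{0,0} = 1
G(8) = mex{0,0} = 1
G(9) = mex{0,0} = 1
G(10) = mex{1,0} = 2
G(11) = mex{1,0} = 2
G(12) = mex{1,1} = 0
G(13) = mex{1,1} = 0
G(14) = mex{1,1} = 0
G(15) = mex{2,1} = 0
G(16) = mex{2,1} = 0
G(17) = mex{0,2} = 1
G(18) = mex{0,2} = 1
G(19) = mex{0,0} = 1
G(20) = mex{0,0} = 1
G(21) = mex{0,0} = 1
G(22) = mex{1,0} = 2
G(23) = mex{1,0} = 2
G(24) = mex{1,1} = 0
P-positions are exactly the n with G(n) = 0.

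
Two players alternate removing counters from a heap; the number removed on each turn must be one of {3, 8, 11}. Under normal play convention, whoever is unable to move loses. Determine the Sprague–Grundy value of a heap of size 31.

3

G(0) = 0
G(1) = mex{} = 0
G(2) = mex{} = 0
G(3) = mex{0} = 1
G(4) = mex{0} = 1
G(5) = mex{0} = 1
G(6) = mex{1} = 0
G(7) = mex{1} = 0
G(8) = mex{1,0} = 2
G(9) = mex{0,0} = 1
G(10) = mex{0,0} = 1
G(11) = mex{2,1,0} = 3
G(12) = mex{1,1,0} = 2
G(13) = mex{1,1,0} = 2
G(14) = mex{3,0,1} = 2
G(15) = mex{2,0,1} = 3
G(16) = mex{2,2,1} = 0
G(17) = mex{2,1,0} = 3
G(18) = mex{3,1,0} = 2
G(19) = mex{0,3,2} = 1
G(20) = mex{3,2,1} = 0
G(21) = mex{2,2,1} = 0
G(22) = mex{1,2,3} = 0
G(23) = mex{0,3,2} = 1
G(24) = mex{0,0,2} = 1
G(25) = mex{0,3,2} = 1
G(26) = mex{1,2,3} = 0
G(27) = mex{1,1,0} = 2
G(28) = mex{1,0,3} = 2
G(29) = mex{0,0,2} = 1
G(30) = mex{2,0,1} = 3
G(31) = mex{2,1,0} = 3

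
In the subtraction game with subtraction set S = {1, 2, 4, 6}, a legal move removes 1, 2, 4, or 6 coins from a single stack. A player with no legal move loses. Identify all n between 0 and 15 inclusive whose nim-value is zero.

0, 3, 8, 11

G(0) = 0
G(1) = mex{0} = 1
G(2) = mex{1,0} = 2
G(3) = mex{2,1} = 0
G(4) = mex{0,2,0} = 1
G(5) = mex{1,0,1} = 2
G(6) = mex{2,1,2,0} = 3
G(7) = mex{3,2,0,1} = 4
G(8) = mex{4,3,1,2} = 0
G(9) = mex{0,4,2,0} = 1
G(10) = mex{1,0,3,1} = 2
G(11) = mex{2,1,4,2} = 0
G(12) = mex{0,2,0,3} = 1
G(13) = mex{1,0,1,4} = 2
G(14) = mex{2,1,2,0} = 3
G(15) = mex{3,2,0,1} = 4
P-positions are exactly the n with G(n) = 0.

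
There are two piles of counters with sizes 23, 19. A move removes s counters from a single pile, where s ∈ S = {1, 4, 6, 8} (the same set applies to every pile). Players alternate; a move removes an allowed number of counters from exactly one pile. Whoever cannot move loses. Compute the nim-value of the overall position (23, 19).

All piles use S = {1, 4, 6, 8}:
G(0) = 0
G(1) = mex{0} = 1
G(2) = mex{1} = 0
G(3) = mex{0} = 1
G(4) = mex{1,0} = 2
G(5) = mex{2,1} = 0
G(6) = mex{0,0,0} = 1
G(7) = mex{1,1,1} = 0
G(8) = mex{0,2,0,0} = 1
G(9) = mex{1,0,1,1} = 2
G(10) = mex{2,1,2,0} = 3
G(11) = mex{3,0,0,1} = 2
G(12) = mex{2,1,1,2} = 0
G(13) = mex{0,2,0,0} = 1
G(14) = mex{1,3,1,1} = 0
G(15) = mex{0,2,2,0} = 1
G(16) = mex{1,0,3,1} = 2
G(17) = mex{2,1,2,2} = 0
G(18) = mex{0,0,0,3} = 1
G(19) = mex{1,1,1,2} = 0
G(20) = mex{0,2,0,0} = 1
G(21) = mex{1,0,1,1} = 2
G(22) = mex{2,1,2,0} = 3
G(23) = mex{3,0,0,1} = 2
Pile A: G(23) = 2.
Pile B: G(19) = 0.
Combined Grundy value = 2 ⊕ 0 = 2.

2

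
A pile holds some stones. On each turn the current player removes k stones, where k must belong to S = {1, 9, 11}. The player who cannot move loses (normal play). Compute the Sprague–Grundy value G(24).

G(0) = 0
G(1) = mex{0} = 1
G(2) = mex{1} = 0
G(3) = mex{0} = 1
G(4) = mex{1} = 0
G(5) = mex{0} = 1
G(6) = mex{1} = 0
G(7) = mex{0} = 1
G(8) = mex{1} = 0
G(9) = mex{0,0} = 1
G(10) = mex{1,1} = 0
G(11) = mex{0,0,0} = 1
G(12) = mex{1,1,1} = 0
G(13) = mex{0,0,0} = 1
G(14) = mex{1,1,1} = 0
G(15) = mex{0,0,0} = 1
G(16) = mex{1,1,1} = 0
G(17) = mex{0,0,0} = 1
G(18) = mex{1,1,1} = 0
G(19) = mex{0,0,0} = 1
G(20) = mex{1,1,1} = 0
G(21) = mex{0,0,0} = 1
G(22) = mex{1,1,1} = 0
G(23) = mex{0,0,0} = 1
G(24) = mex{1,1,1} = 0

0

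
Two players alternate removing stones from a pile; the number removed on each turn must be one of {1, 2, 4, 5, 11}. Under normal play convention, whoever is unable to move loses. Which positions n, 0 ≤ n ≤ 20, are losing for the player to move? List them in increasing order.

0, 3, 6, 9, 12, 15, 18

n :  0  1  2  3  4  5  6  7  8  9 10 11 12 13 14 15 16 17 18 19 20
G :  0  1  2  0  1  2  0  1  2  0  1  2  0  1  2  0  1  2  0  1  2
P-positions are exactly the n with G(n) = 0.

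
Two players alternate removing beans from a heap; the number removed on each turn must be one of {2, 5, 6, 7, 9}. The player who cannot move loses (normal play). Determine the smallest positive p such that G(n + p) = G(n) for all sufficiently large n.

26

G(0) = 0
G(1) = mex{} = 0
G(2) = mex{0} = 1
G(3) = mex{0} = 1
G(4) = mex{1} = 0
G(5) = mex{1,0} = 2
G(6) = mex{0,0,0} = 1
G(7) = mex{2,1,0,0} = 3
G(8) = mex{1,1,1,0} = 2
G(9) = mex{3,0,1,1,0} = 2
G(10) = mex{2,2,0,1,0} = 3
G(11) = mex{2,1,2,0,1} = 3
G(12) = mex{3,3,1,2,1} = 0
G(13) = mex{3,2,3,1,0} = 4
G(14) = mex{0,2,2,3,2} = 1
G(15) = mex{4,3,2,2,1} = 0
G(16) = mex{1,3,3,2,3} = 0
G(17) = mex{0,0,3,3,2} = 1
G(18) = mex{0,4,0,3,2} = 1
G(19) = mex{1,1,4,0,3} = 2
G(20) = mex{1,0,1,4,3} = 2
G(21) = mex{2,0,0,1,0} = 3
G(22) = mex{2,1,0,0,4} = 3
G(23) = mex{3,1,1,0,1} = 2
G(24) = mex{3,2,1,1,0} = 4
G(25) = mex{2,2,2,1,0} = 3
G(26) = mex{4,3,2,2,1} = 0
G(27) = mex{3,3,3,2,1} = 0
G(28) = mex{0,2,3,3,2} = 1
G(29) = mex{0,4,2,3,2} = 1
G(30) = mex{1,3,4,2,3} = 0
G(31) = mex{1,0,3,4,3} = 2
G(32) = mex{0,0,0,3,2} = 1
G(33) = mex{2,1,0,0,4} = 3
G(34) = mex{1,1,1,0,3} = 2
G(35) = mex{3,0,1,1,0} = 2
G(36) = mex{2,2,0,1,0} = 3
G(37) = mex{2,1,2,0,1} = 3
G(38) = mex{3,3,1,2,1} = 0
G(39) = mex{3,2,3,1,0} = 4
G(40) = mex{0,2,2,3,2} = 1
G(41) = mex{4,3,2,2,1} = 0
G(42) = mex{1,3,3,2,3} = 0
G(43) = mex{0,0,3,3,2} = 1
G(44) = mex{0,4,0,3,2} = 1
G(45) = mex{1,1,4,0,3} = 2
G(46) = mex{1,0,1,4,3} = 2
G(47) = mex{2,0,0,1,0} = 3
G(48) = mex{2,1,0,0,4} = 3
G(49) = mex{3,1,1,0,1} = 2
G(50) = mex{3,2,1,1,0} = 4
G(51) = mex{2,2,2,1,0} = 3
G(52) = mex{4,3,2,2,1} = 0
G(53) = mex{3,3,3,2,1} = 0
G(n+26) = G(n) holds for n = 0,…,8 (a full window of length max(S) = 9), so the sequence is purely periodic with period 26.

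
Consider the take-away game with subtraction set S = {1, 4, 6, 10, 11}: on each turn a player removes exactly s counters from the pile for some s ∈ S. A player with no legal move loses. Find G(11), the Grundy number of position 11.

G(0) = 0
G(1) = mex{0} = 1
G(2) = mex{1} = 0
G(3) = mex{0} = 1
G(4) = mex{1,0} = 2
G(5) = mex{2,1} = 0
G(6) = mex{0,0,0} = 1
G(7) = mex{1,1,1} = 0
G(8) = mex{0,2,0} = 1
G(9) = mex{1,0,1} = 2
G(10) = mex{2,1,2,0} = 3
G(11) = mex{3,0,0,1,0} = 2

2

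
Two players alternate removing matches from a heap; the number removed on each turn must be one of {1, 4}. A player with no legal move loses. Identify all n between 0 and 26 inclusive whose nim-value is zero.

0, 2, 5, 7, 10, 12, 15, 17, 20, 22, 25

n :  0  1  2  3  4  5  6  7  8  9 10 11 12 13 14 15 16 17 18 19 20 21 22 23 24 25 26
G :  0  1  0  1  2  0  1  0  1  2  0  1  0  1  2  0  1  0  1  2  0  1  0  1  2  0  1
P-positions are exactly the n with G(n) = 0.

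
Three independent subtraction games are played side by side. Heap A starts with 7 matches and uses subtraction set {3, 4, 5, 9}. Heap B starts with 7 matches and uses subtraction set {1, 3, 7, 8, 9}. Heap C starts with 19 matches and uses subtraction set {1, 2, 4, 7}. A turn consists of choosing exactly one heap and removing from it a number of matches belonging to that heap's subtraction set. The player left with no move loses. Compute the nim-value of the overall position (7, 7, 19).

Heap A, S = {3, 4, 5, 9}:
G(0) = 0
G(1) = mex{} = 0
G(2) = mex{} = 0
G(3) = mex{0} = 1
G(4) = mex{0,0} = 1
G(5) = mex{0,0,0} = 1
G(6) = mex{1,0,0} = 2
G(7) = mex{1,1,0} = 2
G_A(7) = 2.
Heap B, S = {1, 3, 7, 8, 9}:
G(0) = 0
G(1) = mex{0} = 1
G(2) = mex{1} = 0
G(3) = mex{0,0} = 1
G(4) = mex{1,1} = 0
G(5) = mex{0,0} = 1
G(6) = mex{1,1} = 0
G(7) = mex{0,0,0} = 1
G_B(7) = 1.
Heap C, S = {1, 2, 4, 7}:
n :  0  1  2  3  4  5  6  7  8  9 10 11 12 13 14 15 16 17 18 19
G :  0  1  2  0  1  2  0  1  2  0  1  2  0  1  2  0  1  2  0  1
G_C(19) = 1.
Combined Grundy value = 2 ⊕ 1 ⊕ 1 = 2.

2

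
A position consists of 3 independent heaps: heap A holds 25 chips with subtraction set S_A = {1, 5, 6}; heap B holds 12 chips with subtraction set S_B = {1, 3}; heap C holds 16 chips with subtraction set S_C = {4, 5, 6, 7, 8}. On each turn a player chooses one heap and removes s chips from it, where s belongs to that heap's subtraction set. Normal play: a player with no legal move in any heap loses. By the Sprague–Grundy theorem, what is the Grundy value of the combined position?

Heap A, S = {1, 5, 6}:
n :  0  1  2  3  4  5  6  7  8  9 10 11 12 13 14 15 16 17 18 19 20 21 22 23 24 25
G :  0  1  0  1  0  1  2  3  2  3  2  0  1  0  1  0  1  2  3  2  3  2  0  1  0  1
G_A(25) = 1.
Heap B, S = {1, 3}:
n :  0  1  2  3  4  5  6  7  8  9 10 11 12
G :  0  1  0  1  0  1  0  1  0  1  0  1  0
G_B(12) = 0.
Heap C, S = {4, 5, 6, 7, 8}:
G(0) = 0
G(1) = mex{} = 0
G(2) = mex{} = 0
G(3) = mex{} = 0
G(4) = mex{0} = 1
G(5) = mex{0,0} = 1
G(6) = mex{0,0,0} = 1
G(7) = mex{0,0,0,0} = 1
G(8) = mex{1,0,0,0,0} = 2
G(9) = mex{1,1,0,0,0} = 2
G(10) = mex{1,1,1,0,0} = 2
G(11) = mex{1,1,1,1,0} = 2
G(12) = mex{2,1,1,1,1} = 0
G(13) = mex{2,2,1,1,1} = 0
G(14) = mex{2,2,2,1,1} = 0
G(15) = mex{2,2,2,2,1} = 0
G(16) = mex{0,2,2,2,2} = 1
G_C(16) = 1.
Combined Grundy value = 1 ⊕ 0 ⊕ 1 = 0.

0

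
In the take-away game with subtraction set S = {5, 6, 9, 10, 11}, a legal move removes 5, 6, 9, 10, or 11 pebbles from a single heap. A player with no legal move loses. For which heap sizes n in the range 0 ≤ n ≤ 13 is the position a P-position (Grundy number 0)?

G(0) = 0
G(1) = mex{} = 0
G(2) = mex{} = 0
G(3) = mex{} = 0
G(4) = mex{} = 0
G(5) = mex{0} = 1
G(6) = mex{0,0} = 1
G(7) = mex{0,0} = 1
G(8) = mex{0,0} = 1
G(9) = mex{0,0,0} = 1
G(10) = mex{1,0,0,0} = 2
G(11) = mex{1,1,0,0,0} = 2
G(12) = mex{1,1,0,0,0} = 2
G(13) = mex{1,1,0,0,0} = 2
P-positions are exactly the n with G(n) = 0.

0, 1, 2, 3, 4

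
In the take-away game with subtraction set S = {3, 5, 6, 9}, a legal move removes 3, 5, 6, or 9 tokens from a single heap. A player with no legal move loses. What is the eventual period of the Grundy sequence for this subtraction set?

n :  0  1  2  3  4  5  6  7  8  9 10 11 12 13 14 15 16 17 18 19 20 21 22 23 24 25
G :  0  0  0  1  1  1  2  2  2  3  3  3  0  0  0  1  1  1  2  2  2  3  3  3  0  0
G(n+12) = G(n) holds for n = 0,…,8 (a full window of length max(S) = 9), so the sequence is purely periodic with period 12.

12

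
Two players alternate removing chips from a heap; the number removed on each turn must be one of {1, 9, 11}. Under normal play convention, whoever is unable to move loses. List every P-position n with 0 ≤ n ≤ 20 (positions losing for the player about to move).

0, 2, 4, 6, 8, 10, 12, 14, 16, 18, 20

n :  0  1  2  3  4  5  6  7  8  9 10 11 12 13 14 15 16 17 18 19 20
G :  0  1  0  1  0  1  0  1  0  1  0  1  0  1  0  1  0  1  0  1  0
P-positions are exactly the n with G(n) = 0.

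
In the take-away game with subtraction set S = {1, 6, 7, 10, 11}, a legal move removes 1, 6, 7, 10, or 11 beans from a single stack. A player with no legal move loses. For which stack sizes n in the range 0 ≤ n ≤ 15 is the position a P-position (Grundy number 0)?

G(0) = 0
G(1) = mex{0} = 1
G(2) = mex{1} = 0
G(3) = mex{0} = 1
G(4) = mex{1} = 0
G(5) = mex{0} = 1
G(6) = mex{1,0} = 2
G(7) = mex{2,1,0} = 3
G(8) = mex{3,0,1} = 2
G(9) = mex{2,1,0} = 3
G(10) = mex{3,0,1,0} = 2
G(11) = mex{2,1,0,1,0} = 3
G(12) = mex{3,2,1,0,1} = 4
G(13) = mex{4,3,2,1,0} = 5
G(14) = mex{5,2,3,0,1} = 4
G(15) = mex{4,3,2,1,0} = 5
P-positions are exactly the n with G(n) = 0.

0, 2, 4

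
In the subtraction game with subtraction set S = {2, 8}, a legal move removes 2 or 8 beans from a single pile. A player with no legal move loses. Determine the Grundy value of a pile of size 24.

0

G(0) = 0
G(1) = mex{} = 0
G(2) = mex{0} = 1
G(3) = mex{0} = 1
G(4) = mex{1} = 0
G(5) = mex{1} = 0
G(6) = mex{0} = 1
G(7) = mex{0} = 1
G(8) = mex{1,0} = 2
G(9) = mex{1,0} = 2
G(10) = mex{2,1} = 0
G(11) = mex{2,1} = 0
G(12) = mex{0,0} = 1
G(13) = mex{0,0} = 1
G(14) = mex{1,1} = 0
G(15) = mex{1,1} = 0
G(16) = mex{0,2} = 1
G(17) = mex{0,2} = 1
G(18) = mex{1,0} = 2
G(19) = mex{1,0} = 2
G(20) = mex{2,1} = 0
G(21) = mex{2,1} = 0
G(22) = mex{0,0} = 1
G(23) = mex{0,0} = 1
G(24) = mex{1,1} = 0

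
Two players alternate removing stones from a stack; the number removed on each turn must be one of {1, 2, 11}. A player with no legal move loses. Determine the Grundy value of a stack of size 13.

n :  0  1  2  3  4  5  6  7  8  9 10 11 12 13
G :  0  1  2  0  1  2  0  1  2  0  1  2  0  1

1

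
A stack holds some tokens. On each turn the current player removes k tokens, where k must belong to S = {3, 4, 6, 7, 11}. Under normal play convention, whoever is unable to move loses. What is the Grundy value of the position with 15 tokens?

G(0) = 0
G(1) = mex{} = 0
G(2) = mex{} = 0
G(3) = mex{0} = 1
G(4) = mex{0,0} = 1
G(5) = mex{0,0} = 1
G(6) = mex{1,0,0} = 2
G(7) = mex{1,1,0,0} = 2
G(8) = mex{1,1,0,0} = 2
G(9) = mex{2,1,1,0} = 3
G(10) = mex{2,2,1,1} = 0
G(11) = mex{2,2,1,1,0} = 3
G(12) = mex{3,2,2,1,0} = 4
G(13) = mex{0,3,2,2,0} = 1
G(14) = mex{3,0,2,2,1} = 4
G(15) = mex{4,3,3,2,1} = 0

0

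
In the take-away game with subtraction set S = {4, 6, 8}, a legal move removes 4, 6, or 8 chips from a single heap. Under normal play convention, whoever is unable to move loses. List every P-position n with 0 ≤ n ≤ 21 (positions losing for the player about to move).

0, 1, 2, 3, 12, 13, 14, 15

G(0) = 0
G(1) = mex{} = 0
G(2) = mex{} = 0
G(3) = mex{} = 0
G(4) = mex{0} = 1
G(5) = mex{0} = 1
G(6) = mex{0,0} = 1
G(7) = mex{0,0} = 1
G(8) = mex{1,0,0} = 2
G(9) = mex{1,0,0} = 2
G(10) = mex{1,1,0} = 2
G(11) = mex{1,1,0} = 2
G(12) = mex{2,1,1} = 0
G(13) = mex{2,1,1} = 0
G(14) = mex{2,2,1} = 0
G(15) = mex{2,2,1} = 0
G(16) = mex{0,2,2} = 1
G(17) = mex{0,2,2} = 1
G(18) = mex{0,0,2} = 1
G(19) = mex{0,0,2} = 1
G(20) = mex{1,0,0} = 2
G(21) = mex{1,0,0} = 2
P-positions are exactly the n with G(n) = 0.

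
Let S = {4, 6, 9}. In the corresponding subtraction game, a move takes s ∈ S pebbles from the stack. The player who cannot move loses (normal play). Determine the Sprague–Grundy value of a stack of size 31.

1

n :  0  1  2  3  4  5  6  7  8  9 10 11 12 13 14 15 16 17 18 19 20 21 22 23 24 25 26 27 28 29 30 31
G :  0  0  0  0  1  1  1  1  2  2  2  2  3  0  0  0  0  1  1  1  1  2  2  2  2  3  0  0  0  0  1  1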